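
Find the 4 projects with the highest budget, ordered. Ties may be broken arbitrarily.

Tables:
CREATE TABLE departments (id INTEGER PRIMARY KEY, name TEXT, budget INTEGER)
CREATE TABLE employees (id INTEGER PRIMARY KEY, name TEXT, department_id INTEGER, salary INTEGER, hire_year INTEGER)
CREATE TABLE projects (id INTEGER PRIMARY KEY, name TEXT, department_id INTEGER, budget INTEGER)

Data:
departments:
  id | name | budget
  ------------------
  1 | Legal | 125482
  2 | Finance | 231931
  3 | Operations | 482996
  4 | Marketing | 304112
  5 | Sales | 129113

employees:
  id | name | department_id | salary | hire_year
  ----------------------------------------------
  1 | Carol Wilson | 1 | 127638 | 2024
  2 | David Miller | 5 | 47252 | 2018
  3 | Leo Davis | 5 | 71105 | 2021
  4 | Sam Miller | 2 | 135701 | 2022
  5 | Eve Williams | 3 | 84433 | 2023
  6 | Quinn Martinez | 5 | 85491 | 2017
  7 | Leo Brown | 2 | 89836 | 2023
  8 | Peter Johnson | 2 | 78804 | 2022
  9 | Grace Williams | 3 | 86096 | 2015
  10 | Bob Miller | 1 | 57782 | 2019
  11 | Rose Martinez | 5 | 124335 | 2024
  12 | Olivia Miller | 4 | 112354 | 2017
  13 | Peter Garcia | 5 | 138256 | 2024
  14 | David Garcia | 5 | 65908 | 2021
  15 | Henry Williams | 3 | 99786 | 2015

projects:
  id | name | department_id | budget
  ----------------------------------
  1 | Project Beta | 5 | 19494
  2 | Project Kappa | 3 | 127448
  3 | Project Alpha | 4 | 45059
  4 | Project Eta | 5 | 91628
SELECT name, budget FROM projects ORDER BY budget DESC LIMIT 4

Execution result:
name | budget
Project Kappa | 127448
Project Eta | 91628
Project Alpha | 45059
Project Beta | 19494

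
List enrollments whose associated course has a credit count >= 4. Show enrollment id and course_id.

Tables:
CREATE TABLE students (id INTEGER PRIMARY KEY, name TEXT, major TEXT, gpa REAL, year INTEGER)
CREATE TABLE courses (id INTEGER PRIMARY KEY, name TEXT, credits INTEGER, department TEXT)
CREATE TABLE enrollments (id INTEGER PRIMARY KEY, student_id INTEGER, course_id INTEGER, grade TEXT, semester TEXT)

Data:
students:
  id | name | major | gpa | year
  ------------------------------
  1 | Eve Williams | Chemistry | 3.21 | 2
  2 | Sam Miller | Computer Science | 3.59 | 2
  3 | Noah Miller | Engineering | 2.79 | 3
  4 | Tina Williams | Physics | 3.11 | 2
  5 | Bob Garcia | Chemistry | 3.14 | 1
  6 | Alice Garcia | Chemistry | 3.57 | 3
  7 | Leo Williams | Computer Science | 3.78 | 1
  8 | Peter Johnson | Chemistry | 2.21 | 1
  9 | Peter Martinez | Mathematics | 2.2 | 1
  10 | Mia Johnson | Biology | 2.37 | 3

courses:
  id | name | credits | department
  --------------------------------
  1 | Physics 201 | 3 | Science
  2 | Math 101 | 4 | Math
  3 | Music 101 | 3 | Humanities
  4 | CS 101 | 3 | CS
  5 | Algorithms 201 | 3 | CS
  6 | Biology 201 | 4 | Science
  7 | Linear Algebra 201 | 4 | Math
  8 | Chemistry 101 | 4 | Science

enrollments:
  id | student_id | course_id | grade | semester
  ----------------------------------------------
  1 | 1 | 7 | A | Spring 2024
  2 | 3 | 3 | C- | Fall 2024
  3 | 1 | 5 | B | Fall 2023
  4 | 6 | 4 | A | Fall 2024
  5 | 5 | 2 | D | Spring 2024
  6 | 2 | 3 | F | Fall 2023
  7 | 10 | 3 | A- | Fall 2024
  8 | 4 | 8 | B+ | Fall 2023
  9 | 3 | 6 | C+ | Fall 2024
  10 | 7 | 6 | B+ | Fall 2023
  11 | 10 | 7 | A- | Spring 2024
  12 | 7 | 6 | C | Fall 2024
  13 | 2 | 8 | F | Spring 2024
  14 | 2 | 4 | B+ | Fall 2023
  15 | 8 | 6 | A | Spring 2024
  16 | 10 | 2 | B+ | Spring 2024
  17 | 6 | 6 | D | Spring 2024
SELECT id, course_id FROM enrollments WHERE course_id IN (SELECT id FROM courses WHERE credits >= 4)

Execution result:
id | course_id
1 | 7
5 | 2
8 | 8
9 | 6
10 | 6
11 | 7
12 | 6
13 | 8
15 | 6
16 | 2
17 | 6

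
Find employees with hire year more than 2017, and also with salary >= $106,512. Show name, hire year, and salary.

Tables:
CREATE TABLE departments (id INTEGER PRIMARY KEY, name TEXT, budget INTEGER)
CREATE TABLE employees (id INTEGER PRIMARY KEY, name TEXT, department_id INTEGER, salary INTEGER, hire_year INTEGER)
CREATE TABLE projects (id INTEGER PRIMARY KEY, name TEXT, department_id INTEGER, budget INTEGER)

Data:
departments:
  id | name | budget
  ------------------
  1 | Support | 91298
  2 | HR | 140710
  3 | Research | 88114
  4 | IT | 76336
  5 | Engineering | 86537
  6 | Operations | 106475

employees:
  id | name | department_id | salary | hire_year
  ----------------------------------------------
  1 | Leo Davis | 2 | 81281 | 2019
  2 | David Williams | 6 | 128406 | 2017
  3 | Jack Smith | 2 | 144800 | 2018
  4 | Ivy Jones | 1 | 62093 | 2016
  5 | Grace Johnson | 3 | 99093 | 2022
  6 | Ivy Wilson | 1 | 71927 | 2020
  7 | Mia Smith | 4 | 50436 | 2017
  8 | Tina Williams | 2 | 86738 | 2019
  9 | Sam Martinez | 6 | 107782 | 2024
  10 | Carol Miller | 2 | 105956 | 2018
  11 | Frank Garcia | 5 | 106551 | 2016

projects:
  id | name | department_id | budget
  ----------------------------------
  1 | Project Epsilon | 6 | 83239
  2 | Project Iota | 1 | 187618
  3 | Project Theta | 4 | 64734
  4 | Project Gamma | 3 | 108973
SELECT name, hire_year, salary FROM employees WHERE hire_year > 2017 AND salary >= 106512

Execution result:
name | hire_year | salary
Jack Smith | 2018 | 144800
Sam Martinez | 2024 | 107782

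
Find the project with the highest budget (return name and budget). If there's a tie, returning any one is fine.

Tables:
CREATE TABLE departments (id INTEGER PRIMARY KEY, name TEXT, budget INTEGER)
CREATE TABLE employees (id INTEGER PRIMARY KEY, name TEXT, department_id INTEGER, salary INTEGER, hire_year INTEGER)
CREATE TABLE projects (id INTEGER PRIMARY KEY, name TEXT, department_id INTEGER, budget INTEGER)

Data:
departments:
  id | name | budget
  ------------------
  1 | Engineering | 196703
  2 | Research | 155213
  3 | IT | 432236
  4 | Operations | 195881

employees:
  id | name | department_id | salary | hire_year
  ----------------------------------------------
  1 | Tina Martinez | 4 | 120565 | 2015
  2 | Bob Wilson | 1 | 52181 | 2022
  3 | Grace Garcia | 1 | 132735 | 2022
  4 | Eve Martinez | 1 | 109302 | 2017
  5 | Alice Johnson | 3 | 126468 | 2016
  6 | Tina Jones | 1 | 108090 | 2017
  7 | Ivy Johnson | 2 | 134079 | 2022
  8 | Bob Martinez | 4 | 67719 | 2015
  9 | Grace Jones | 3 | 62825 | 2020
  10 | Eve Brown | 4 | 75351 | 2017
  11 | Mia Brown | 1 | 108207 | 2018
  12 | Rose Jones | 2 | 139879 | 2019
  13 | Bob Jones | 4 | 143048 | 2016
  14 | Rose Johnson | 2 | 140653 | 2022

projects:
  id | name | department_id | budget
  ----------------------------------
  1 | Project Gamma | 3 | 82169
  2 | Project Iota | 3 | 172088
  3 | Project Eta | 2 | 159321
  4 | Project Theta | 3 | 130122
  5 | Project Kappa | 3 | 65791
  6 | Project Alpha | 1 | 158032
SELECT name, budget FROM projects ORDER BY budget DESC LIMIT 1

Execution result:
name | budget
Project Iota | 172088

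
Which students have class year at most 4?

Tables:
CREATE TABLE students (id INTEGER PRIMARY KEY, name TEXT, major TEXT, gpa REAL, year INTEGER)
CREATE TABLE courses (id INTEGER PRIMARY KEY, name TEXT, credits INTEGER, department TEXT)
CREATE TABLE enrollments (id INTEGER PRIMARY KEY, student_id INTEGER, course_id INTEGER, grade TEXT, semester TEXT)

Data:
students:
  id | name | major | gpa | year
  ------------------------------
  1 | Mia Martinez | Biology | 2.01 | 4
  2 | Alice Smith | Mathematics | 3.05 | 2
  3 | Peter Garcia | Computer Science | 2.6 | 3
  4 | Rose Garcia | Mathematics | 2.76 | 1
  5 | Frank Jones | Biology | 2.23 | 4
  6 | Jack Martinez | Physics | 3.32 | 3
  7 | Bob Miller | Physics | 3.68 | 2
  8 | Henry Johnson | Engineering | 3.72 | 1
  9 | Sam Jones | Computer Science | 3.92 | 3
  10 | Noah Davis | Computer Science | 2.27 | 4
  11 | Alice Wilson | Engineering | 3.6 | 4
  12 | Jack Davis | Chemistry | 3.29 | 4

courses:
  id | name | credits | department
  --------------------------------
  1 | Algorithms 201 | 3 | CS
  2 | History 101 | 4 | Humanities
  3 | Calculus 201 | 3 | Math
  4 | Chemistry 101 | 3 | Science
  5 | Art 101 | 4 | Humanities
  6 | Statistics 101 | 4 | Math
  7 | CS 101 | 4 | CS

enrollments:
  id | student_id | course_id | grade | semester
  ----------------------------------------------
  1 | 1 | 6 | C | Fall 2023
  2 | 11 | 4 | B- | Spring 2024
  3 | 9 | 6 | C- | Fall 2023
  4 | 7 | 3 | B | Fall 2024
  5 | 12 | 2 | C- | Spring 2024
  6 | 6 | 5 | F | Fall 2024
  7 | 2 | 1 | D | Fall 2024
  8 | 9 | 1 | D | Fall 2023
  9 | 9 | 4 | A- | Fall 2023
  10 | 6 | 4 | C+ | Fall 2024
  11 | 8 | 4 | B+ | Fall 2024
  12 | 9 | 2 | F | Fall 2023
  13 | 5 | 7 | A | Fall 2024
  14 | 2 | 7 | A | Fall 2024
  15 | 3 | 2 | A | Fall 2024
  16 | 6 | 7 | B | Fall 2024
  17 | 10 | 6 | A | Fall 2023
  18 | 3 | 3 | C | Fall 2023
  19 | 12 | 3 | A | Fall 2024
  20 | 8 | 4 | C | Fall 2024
SELECT name, year FROM students WHERE year <= 4

Execution result:
name | year
Mia Martinez | 4
Alice Smith | 2
Peter Garcia | 3
Rose Garcia | 1
Frank Jones | 4
Jack Martinez | 3
Bob Miller | 2
Henry Johnson | 1
Sam Jones | 3
Noah Davis | 4
Alice Wilson | 4
Jack Davis | 4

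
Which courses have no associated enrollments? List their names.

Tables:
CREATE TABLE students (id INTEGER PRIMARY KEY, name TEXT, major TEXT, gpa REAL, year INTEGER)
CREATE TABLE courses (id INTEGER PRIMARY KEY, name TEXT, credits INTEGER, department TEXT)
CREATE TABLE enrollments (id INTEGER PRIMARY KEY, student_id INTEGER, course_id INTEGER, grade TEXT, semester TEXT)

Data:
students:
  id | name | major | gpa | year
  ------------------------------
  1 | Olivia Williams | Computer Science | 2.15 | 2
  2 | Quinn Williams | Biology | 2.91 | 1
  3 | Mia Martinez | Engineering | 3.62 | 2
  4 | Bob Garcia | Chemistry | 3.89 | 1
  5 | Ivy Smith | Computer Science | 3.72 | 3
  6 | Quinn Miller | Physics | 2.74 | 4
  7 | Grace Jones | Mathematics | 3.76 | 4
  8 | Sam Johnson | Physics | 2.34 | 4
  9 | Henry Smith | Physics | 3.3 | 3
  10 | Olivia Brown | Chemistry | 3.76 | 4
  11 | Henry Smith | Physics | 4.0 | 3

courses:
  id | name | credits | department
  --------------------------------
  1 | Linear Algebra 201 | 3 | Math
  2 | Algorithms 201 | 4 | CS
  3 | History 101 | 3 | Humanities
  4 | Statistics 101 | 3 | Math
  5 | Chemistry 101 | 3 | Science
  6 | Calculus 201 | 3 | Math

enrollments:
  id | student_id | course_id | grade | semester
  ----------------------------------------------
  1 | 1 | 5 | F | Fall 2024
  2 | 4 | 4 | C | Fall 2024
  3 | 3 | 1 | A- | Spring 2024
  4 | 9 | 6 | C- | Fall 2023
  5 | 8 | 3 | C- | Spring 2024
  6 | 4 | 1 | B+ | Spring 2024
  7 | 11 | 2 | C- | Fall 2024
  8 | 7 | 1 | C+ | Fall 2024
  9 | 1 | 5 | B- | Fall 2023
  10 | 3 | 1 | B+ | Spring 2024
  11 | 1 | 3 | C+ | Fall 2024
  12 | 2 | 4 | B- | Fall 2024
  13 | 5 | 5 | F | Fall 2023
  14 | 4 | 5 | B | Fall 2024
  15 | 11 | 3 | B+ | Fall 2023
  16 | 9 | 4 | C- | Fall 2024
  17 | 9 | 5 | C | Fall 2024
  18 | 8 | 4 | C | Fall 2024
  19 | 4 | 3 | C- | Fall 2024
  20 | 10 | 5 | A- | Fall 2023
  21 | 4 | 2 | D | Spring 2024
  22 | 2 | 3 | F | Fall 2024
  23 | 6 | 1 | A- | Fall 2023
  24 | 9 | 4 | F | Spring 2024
SELECT p.name FROM courses p LEFT JOIN enrollments c ON c.course_id = p.id WHERE c.id IS NULL

Execution result:
(no rows)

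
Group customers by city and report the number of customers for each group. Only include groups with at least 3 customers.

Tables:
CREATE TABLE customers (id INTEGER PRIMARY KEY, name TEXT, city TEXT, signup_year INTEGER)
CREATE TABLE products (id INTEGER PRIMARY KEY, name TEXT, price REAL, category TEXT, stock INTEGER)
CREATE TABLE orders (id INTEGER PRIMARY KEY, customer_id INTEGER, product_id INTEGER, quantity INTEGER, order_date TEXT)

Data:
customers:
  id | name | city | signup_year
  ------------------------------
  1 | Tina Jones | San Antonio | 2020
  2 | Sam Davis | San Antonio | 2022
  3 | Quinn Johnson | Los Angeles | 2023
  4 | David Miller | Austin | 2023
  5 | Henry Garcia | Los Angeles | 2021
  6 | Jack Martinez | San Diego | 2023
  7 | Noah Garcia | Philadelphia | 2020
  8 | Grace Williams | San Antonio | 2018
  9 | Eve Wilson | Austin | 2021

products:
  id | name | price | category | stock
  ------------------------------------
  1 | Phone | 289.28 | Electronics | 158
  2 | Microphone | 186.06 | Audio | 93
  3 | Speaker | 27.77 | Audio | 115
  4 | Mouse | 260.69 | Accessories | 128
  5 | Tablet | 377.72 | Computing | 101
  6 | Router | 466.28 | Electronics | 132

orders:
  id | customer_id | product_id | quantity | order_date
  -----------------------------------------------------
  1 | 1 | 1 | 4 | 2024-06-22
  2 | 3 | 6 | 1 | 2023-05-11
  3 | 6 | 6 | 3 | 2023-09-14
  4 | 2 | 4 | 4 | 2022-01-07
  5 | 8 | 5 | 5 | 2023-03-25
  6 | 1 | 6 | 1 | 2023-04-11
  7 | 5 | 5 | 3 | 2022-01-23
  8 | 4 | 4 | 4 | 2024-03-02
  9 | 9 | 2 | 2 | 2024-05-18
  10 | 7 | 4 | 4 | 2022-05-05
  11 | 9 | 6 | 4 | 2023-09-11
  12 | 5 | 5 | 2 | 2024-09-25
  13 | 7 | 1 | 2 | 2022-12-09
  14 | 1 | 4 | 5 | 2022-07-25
SELECT city, COUNT(*) AS n FROM customers GROUP BY city HAVING COUNT(*) >= 3

Execution result:
city | n
San Antonio | 3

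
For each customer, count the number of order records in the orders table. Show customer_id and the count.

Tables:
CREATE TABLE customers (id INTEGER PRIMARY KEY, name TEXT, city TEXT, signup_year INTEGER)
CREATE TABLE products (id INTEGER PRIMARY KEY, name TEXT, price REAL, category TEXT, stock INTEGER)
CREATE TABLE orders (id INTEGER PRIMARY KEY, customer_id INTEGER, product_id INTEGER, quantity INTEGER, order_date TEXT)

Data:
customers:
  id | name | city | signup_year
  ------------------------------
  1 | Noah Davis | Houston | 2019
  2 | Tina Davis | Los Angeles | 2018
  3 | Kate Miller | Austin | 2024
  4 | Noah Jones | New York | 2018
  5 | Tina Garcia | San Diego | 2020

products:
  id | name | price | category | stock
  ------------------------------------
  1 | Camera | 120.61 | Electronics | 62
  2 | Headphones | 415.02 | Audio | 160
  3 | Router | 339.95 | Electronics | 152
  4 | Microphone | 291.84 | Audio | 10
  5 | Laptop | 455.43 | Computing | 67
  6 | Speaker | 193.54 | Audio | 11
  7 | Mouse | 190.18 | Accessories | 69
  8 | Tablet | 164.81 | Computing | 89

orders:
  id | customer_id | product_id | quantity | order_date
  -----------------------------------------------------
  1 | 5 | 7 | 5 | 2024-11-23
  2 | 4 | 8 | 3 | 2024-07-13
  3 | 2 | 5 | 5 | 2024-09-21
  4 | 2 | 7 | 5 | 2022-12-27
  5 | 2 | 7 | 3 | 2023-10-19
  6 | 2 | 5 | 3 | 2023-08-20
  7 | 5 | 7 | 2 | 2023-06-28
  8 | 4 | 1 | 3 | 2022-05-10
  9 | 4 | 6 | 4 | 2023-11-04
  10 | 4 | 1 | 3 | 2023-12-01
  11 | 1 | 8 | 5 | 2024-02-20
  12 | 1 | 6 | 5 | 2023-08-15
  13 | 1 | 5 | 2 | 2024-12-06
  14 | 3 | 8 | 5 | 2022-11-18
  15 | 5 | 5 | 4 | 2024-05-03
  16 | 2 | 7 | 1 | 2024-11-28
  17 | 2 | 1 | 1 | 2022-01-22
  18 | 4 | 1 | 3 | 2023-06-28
SELECT customer_id, COUNT(*) AS order_count FROM orders GROUP BY customer_id

Execution result:
customer_id | order_count
1 | 3
2 | 6
3 | 1
4 | 5
5 | 3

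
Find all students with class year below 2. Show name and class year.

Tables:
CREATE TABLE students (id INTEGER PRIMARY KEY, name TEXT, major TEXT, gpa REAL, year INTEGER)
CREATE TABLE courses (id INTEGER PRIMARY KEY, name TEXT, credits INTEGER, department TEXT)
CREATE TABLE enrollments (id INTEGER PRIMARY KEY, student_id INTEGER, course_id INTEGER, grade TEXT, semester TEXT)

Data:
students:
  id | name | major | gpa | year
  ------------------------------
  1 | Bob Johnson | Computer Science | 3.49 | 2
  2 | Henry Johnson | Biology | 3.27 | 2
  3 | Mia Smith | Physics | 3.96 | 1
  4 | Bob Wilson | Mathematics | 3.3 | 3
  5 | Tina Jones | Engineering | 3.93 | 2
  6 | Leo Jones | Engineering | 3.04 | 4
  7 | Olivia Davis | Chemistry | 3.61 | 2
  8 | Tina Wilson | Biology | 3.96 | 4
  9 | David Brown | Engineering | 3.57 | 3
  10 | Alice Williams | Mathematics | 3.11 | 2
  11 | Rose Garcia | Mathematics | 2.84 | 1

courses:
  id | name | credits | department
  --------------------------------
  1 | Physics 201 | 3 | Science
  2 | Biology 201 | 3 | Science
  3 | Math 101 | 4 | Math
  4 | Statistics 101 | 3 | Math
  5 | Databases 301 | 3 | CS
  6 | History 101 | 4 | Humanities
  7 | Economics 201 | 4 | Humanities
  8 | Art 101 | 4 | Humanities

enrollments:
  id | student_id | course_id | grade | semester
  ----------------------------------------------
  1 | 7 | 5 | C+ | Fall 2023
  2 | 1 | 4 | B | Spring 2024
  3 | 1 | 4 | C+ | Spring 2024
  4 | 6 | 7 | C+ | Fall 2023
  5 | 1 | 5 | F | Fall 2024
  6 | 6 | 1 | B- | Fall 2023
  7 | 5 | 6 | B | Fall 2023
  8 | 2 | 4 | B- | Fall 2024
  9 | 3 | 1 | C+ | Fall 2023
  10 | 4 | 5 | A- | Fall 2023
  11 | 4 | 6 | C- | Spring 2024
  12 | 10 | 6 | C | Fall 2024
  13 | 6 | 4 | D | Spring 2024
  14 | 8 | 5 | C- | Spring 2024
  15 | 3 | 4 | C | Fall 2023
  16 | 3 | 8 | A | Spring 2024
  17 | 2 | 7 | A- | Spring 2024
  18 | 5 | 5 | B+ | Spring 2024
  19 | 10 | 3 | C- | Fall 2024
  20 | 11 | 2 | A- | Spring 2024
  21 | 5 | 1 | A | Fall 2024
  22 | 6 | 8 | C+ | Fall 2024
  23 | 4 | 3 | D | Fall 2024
SELECT name, year FROM students WHERE year < 2

Execution result:
name | year
Mia Smith | 1
Rose Garcia | 1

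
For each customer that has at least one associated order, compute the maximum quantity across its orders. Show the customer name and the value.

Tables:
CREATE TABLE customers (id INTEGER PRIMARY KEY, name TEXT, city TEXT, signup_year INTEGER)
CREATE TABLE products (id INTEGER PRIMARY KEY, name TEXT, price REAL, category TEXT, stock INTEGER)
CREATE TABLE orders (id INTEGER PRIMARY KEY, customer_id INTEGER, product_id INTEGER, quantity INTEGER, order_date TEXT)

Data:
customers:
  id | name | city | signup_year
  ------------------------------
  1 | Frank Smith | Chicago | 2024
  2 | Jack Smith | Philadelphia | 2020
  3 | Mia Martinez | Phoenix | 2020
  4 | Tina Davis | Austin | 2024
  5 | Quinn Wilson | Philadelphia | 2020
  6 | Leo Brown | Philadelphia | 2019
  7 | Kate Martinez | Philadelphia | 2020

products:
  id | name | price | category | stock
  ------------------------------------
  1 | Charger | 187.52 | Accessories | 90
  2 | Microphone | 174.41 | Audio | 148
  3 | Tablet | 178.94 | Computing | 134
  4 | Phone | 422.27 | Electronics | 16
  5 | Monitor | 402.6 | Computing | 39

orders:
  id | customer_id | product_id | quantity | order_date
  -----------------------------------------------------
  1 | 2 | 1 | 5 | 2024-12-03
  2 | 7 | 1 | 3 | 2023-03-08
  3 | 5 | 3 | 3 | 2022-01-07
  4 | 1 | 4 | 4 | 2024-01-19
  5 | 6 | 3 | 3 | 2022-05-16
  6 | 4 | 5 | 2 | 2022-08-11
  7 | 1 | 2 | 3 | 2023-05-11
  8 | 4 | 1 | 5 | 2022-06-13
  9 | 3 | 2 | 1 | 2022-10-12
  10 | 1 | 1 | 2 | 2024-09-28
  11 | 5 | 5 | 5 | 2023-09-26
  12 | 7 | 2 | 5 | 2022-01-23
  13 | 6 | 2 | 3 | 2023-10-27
SELECT p.name, MAX(c.quantity) AS max_quantity FROM orders c JOIN customers p ON c.customer_id = p.id GROUP BY p.id, p.name

Execution result:
name | max_quantity
Frank Smith | 4
Jack Smith | 5
Mia Martinez | 1
Tina Davis | 5
Quinn Wilson | 5
Leo Brown | 3
Kate Martinez | 5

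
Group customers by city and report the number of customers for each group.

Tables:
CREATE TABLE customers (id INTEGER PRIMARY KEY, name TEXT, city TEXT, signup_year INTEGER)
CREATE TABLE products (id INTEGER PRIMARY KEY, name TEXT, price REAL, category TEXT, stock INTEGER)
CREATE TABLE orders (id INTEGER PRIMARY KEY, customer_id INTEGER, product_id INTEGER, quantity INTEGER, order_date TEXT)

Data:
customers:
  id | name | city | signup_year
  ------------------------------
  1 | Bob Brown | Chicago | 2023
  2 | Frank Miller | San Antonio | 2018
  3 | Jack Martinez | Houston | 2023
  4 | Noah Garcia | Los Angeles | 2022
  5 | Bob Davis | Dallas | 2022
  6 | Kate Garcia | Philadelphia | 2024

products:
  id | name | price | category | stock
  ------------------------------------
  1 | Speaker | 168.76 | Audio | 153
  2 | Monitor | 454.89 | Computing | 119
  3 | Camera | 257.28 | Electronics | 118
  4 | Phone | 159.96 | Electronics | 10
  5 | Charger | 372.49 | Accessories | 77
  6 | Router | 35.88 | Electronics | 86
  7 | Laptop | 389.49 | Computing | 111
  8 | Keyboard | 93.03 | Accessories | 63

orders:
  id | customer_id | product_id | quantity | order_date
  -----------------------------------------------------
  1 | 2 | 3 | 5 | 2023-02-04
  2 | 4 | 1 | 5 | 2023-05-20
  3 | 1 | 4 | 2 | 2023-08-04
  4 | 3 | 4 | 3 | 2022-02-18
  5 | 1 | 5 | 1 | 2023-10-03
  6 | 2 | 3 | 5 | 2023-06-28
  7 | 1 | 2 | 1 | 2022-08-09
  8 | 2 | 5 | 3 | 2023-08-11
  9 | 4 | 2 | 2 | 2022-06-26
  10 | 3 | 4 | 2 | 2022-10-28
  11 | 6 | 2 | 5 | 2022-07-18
SELECT city, COUNT(*) AS n FROM customers GROUP BY city

Execution result:
city | n
Chicago | 1
Dallas | 1
Houston | 1
Los Angeles | 1
Philadelphia | 1
San Antonio | 1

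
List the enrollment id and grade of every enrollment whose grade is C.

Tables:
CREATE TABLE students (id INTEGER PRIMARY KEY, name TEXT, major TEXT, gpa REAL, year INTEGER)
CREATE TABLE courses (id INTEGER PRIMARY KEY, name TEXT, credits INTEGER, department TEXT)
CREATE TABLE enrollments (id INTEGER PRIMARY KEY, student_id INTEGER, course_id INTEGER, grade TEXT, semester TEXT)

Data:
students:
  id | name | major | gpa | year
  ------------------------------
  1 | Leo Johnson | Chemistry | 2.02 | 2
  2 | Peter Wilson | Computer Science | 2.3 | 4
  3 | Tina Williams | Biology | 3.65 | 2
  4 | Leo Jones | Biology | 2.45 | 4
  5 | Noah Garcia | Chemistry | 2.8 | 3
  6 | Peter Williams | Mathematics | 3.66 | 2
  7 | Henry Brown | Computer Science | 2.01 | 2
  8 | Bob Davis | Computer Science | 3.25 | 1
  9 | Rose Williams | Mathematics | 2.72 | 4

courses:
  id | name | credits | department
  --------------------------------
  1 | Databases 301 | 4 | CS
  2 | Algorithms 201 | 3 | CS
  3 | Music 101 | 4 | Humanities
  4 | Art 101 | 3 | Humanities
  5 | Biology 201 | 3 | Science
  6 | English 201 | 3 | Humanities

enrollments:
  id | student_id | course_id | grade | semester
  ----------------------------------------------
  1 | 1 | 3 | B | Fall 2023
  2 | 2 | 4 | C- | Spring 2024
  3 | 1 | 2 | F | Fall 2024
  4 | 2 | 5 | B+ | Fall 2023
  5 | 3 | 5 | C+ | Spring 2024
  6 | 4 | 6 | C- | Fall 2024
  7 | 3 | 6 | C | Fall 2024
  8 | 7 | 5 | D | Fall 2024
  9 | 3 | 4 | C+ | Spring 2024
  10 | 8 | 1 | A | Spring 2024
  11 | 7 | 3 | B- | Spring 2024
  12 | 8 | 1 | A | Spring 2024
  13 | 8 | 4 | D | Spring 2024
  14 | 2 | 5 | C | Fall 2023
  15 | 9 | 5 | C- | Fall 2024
SELECT id, grade FROM enrollments WHERE grade = 'C'

Execution result:
id | grade
7 | C
14 | C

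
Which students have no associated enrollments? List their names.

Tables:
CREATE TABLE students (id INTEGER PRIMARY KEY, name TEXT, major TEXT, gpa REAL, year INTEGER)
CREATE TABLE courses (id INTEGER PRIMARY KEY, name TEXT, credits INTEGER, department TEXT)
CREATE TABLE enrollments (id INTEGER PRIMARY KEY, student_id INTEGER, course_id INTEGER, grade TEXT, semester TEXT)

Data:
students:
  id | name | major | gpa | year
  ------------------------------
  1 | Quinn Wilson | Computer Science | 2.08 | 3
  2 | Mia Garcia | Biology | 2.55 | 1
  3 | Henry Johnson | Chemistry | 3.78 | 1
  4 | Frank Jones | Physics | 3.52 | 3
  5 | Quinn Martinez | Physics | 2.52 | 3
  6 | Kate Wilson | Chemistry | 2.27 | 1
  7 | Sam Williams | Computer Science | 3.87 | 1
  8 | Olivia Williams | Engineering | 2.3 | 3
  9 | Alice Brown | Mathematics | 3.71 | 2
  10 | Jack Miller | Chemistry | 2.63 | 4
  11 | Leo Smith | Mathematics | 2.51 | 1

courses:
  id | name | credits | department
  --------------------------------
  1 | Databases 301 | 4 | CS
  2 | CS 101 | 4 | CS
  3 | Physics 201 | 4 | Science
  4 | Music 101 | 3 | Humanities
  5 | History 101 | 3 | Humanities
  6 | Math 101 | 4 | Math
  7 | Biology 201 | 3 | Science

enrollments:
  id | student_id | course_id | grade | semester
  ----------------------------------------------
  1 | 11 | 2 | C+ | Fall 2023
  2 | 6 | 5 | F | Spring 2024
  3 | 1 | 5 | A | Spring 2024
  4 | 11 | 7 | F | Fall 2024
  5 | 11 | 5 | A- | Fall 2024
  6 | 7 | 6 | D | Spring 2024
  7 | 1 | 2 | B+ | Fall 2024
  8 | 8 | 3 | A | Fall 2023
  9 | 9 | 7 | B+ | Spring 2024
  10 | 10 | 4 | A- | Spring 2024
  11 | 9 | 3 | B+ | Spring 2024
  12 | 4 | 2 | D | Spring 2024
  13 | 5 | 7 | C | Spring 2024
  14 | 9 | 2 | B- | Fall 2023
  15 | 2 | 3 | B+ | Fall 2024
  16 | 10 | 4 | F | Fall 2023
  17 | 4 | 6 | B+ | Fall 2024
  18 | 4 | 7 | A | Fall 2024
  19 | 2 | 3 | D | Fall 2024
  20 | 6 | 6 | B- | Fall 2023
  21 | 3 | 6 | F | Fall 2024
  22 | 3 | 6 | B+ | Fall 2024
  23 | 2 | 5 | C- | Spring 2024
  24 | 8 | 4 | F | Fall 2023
SELECT p.name FROM students p LEFT JOIN enrollments c ON c.student_id = p.id WHERE c.id IS NULL

Execution result:
(no rows)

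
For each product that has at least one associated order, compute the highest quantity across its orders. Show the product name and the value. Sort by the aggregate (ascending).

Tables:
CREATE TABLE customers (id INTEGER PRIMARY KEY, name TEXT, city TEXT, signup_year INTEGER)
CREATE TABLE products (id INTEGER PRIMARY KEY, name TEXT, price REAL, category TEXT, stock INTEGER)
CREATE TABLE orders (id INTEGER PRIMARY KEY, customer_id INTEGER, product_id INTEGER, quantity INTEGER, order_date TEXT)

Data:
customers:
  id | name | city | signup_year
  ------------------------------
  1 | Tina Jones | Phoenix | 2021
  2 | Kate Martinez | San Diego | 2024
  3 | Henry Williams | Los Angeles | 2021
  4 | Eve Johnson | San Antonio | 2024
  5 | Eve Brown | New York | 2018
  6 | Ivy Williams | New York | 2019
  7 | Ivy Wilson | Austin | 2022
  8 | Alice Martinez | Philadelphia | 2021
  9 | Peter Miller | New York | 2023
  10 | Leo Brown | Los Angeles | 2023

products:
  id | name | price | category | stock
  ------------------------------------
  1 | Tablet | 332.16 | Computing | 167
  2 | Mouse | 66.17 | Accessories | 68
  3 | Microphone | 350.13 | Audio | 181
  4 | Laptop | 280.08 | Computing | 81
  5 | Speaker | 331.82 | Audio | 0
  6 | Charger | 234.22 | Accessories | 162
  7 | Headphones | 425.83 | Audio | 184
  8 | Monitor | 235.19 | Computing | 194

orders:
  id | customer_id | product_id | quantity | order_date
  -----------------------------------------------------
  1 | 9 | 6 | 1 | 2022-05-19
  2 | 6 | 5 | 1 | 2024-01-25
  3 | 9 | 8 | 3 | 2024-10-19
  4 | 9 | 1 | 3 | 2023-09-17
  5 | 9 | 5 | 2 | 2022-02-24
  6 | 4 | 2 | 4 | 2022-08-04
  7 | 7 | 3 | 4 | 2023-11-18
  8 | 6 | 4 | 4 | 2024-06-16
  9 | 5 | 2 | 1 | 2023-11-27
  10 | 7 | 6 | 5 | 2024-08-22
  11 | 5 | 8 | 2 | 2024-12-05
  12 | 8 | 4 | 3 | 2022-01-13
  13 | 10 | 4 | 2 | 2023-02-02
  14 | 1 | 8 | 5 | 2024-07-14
SELECT p.name, MAX(c.quantity) AS max_quantity FROM orders c JOIN products p ON c.product_id = p.id GROUP BY p.id, p.name ORDER BY max_quantity ASC

Execution result:
name | max_quantity
Speaker | 2
Tablet | 3
Mouse | 4
Microphone | 4
Laptop | 4
Charger | 5
Monitor | 5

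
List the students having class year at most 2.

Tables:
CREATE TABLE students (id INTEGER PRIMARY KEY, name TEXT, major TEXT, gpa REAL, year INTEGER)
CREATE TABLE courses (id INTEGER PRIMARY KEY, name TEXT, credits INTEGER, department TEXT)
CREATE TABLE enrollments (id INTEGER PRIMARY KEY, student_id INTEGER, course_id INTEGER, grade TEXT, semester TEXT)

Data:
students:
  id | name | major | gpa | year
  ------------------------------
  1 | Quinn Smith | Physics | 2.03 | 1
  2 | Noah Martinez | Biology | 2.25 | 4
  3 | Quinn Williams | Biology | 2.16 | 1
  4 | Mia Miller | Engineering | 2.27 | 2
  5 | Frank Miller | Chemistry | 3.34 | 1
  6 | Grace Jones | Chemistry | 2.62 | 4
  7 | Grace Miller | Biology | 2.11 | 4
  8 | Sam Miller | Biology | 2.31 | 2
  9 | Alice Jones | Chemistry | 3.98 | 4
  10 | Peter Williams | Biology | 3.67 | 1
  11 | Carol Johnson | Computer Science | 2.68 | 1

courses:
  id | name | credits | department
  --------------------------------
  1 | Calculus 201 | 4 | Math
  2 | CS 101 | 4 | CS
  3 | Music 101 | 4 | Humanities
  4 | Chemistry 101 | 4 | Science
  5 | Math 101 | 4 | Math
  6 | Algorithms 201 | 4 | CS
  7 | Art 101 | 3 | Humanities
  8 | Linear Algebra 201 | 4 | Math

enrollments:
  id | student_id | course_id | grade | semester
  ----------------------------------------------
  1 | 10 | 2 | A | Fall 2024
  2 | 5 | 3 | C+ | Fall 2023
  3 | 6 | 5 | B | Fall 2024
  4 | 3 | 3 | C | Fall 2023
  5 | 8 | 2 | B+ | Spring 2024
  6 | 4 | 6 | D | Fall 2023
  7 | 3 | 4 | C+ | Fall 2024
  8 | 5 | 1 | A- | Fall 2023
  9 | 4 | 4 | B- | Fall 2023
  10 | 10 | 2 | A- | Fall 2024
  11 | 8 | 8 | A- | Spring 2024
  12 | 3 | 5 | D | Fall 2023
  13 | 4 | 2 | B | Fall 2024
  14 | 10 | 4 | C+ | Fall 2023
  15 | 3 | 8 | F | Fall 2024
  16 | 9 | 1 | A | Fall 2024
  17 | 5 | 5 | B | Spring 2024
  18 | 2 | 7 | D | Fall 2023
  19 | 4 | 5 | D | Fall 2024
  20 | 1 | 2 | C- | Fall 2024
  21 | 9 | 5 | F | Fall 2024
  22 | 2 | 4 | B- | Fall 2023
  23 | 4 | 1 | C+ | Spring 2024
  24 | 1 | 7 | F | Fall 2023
SELECT name, year FROM students WHERE year <= 2

Execution result:
name | year
Quinn Smith | 1
Quinn Williams | 1
Mia Miller | 2
Frank Miller | 1
Sam Miller | 2
Peter Williams | 1
Carol Johnson | 1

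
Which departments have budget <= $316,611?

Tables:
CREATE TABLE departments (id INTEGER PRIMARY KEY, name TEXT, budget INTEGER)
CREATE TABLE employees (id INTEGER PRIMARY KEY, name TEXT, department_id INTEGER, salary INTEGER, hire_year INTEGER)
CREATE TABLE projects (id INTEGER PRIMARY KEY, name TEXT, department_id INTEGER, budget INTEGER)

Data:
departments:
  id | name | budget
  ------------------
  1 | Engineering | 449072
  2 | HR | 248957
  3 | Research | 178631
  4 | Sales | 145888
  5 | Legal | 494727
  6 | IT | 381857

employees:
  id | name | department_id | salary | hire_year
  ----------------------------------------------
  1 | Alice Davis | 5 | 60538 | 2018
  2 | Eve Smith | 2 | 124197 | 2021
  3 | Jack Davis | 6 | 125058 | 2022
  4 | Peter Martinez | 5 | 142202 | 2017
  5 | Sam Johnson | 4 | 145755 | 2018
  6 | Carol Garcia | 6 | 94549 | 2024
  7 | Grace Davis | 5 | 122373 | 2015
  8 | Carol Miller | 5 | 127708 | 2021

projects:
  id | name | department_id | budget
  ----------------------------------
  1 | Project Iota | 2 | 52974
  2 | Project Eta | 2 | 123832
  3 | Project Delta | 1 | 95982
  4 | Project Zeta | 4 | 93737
SELECT name, budget FROM departments WHERE budget <= 316611

Execution result:
name | budget
HR | 248957
Research | 178631
Sales | 145888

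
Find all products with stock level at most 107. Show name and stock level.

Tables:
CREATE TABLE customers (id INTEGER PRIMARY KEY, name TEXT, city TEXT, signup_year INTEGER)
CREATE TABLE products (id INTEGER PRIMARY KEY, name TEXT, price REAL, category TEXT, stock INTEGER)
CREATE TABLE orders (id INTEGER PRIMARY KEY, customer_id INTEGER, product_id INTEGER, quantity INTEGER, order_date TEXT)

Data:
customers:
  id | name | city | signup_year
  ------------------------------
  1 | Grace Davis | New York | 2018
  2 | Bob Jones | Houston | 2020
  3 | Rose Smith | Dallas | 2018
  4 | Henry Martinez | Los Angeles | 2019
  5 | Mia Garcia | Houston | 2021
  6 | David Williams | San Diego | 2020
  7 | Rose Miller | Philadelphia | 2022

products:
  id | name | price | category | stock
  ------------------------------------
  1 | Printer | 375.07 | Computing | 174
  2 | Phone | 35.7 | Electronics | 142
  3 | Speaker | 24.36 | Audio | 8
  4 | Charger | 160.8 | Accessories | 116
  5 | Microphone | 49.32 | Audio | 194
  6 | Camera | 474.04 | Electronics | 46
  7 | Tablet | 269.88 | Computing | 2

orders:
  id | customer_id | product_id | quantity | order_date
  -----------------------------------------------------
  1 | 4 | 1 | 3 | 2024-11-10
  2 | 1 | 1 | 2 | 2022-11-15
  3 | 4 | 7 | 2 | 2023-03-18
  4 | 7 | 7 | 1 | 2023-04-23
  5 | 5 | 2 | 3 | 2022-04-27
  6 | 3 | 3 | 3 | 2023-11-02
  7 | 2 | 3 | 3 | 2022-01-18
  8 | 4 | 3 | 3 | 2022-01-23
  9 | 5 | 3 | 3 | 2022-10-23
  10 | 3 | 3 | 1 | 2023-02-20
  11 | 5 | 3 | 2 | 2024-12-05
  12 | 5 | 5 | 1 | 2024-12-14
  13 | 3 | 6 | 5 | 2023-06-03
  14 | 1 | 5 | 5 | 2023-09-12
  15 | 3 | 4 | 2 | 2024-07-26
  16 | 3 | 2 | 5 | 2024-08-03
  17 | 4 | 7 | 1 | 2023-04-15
SELECT name, stock FROM products WHERE stock <= 107

Execution result:
name | stock
Speaker | 8
Camera | 46
Tablet | 2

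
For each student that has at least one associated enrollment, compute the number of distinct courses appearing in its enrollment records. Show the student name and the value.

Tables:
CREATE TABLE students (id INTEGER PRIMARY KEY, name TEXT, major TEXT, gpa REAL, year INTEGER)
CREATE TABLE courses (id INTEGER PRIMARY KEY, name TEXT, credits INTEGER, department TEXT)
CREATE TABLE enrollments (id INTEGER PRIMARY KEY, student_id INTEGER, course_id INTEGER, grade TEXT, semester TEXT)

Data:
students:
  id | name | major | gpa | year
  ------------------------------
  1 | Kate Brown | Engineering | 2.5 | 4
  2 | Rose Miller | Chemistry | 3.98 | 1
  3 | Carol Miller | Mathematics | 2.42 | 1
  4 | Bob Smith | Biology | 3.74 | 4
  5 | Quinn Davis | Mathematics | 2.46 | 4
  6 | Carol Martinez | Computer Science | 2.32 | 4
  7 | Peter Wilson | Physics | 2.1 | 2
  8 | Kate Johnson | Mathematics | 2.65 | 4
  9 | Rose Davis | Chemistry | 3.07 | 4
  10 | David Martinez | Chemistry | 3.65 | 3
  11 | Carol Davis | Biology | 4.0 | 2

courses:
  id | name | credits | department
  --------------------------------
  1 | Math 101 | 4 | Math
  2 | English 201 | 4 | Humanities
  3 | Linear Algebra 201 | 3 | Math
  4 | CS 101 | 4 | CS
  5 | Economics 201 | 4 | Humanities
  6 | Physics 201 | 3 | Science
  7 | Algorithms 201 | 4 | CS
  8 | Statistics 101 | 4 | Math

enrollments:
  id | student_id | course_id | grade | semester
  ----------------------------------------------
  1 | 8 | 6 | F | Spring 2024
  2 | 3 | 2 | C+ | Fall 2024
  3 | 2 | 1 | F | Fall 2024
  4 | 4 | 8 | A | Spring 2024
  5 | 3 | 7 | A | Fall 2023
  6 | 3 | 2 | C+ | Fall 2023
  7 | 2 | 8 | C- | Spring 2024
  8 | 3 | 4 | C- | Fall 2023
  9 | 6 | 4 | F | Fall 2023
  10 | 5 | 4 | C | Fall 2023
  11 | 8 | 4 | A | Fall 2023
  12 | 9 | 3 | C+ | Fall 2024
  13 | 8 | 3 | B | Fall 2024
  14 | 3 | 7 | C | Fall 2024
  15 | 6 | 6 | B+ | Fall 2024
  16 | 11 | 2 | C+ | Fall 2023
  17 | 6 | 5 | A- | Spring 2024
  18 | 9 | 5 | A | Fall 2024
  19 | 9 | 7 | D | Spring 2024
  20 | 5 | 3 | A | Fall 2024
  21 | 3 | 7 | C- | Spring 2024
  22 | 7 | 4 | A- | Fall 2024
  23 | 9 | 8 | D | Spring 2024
SELECT p.name, COUNT(DISTINCT c.course_id) AS distinct_course_count FROM enrollments c JOIN students p ON c.student_id = p.id GROUP BY p.id, p.name

Execution result:
name | distinct_course_count
Rose Miller | 2
Carol Miller | 3
Bob Smith | 1
Quinn Davis | 2
Carol Martinez | 3
Peter Wilson | 1
Kate Johnson | 3
Rose Davis | 4
Carol Davis | 1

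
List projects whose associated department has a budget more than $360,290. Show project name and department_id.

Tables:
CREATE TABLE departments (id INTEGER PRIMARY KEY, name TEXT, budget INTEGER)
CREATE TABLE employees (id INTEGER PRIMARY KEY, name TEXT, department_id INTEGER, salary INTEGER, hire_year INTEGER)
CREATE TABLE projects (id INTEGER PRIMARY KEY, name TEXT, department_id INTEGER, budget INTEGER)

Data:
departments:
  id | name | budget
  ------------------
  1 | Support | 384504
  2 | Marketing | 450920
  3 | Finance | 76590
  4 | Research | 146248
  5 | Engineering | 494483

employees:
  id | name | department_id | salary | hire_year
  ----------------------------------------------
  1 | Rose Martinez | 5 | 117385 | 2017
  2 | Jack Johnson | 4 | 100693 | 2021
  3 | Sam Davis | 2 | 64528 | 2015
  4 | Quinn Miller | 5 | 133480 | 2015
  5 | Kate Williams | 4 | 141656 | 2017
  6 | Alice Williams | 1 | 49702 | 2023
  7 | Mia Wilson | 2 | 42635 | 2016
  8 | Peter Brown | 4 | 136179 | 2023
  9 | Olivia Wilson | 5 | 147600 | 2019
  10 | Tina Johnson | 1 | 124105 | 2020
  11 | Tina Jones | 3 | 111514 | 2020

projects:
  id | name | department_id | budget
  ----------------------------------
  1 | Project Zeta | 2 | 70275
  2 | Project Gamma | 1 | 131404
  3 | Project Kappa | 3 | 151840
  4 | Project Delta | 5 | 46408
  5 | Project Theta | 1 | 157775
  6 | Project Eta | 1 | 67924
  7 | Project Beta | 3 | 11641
SELECT name, department_id FROM projects WHERE department_id IN (SELECT id FROM departments WHERE budget > 360290)

Execution result:
name | department_id
Project Zeta | 2
Project Gamma | 1
Project Delta | 5
Project Theta | 1
Project Eta | 1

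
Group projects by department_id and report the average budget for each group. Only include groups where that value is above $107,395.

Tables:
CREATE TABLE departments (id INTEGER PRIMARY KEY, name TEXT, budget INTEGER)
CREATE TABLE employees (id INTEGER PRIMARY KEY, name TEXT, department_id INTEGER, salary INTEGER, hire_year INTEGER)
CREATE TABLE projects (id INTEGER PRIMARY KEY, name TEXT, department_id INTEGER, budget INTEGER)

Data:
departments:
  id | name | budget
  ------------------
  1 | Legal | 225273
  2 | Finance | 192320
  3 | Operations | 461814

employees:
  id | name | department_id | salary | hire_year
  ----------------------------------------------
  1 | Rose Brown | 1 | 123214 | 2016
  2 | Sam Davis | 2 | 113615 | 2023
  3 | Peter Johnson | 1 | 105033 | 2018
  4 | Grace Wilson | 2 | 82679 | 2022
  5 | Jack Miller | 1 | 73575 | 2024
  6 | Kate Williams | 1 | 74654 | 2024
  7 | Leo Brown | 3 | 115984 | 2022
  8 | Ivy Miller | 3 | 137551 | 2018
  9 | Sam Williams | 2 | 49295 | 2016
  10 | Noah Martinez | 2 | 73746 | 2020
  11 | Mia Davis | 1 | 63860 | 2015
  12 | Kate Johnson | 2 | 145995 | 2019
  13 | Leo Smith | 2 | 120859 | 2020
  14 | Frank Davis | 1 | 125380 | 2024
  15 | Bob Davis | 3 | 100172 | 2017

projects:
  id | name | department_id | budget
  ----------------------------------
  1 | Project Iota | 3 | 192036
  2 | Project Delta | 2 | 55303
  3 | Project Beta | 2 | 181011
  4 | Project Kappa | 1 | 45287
SELECT department_id, AVG(budget) AS avg_budget FROM projects GROUP BY department_id HAVING AVG(budget) > 107395

Execution result:
department_id | avg_budget
2 | 118157.00
3 | 192036.00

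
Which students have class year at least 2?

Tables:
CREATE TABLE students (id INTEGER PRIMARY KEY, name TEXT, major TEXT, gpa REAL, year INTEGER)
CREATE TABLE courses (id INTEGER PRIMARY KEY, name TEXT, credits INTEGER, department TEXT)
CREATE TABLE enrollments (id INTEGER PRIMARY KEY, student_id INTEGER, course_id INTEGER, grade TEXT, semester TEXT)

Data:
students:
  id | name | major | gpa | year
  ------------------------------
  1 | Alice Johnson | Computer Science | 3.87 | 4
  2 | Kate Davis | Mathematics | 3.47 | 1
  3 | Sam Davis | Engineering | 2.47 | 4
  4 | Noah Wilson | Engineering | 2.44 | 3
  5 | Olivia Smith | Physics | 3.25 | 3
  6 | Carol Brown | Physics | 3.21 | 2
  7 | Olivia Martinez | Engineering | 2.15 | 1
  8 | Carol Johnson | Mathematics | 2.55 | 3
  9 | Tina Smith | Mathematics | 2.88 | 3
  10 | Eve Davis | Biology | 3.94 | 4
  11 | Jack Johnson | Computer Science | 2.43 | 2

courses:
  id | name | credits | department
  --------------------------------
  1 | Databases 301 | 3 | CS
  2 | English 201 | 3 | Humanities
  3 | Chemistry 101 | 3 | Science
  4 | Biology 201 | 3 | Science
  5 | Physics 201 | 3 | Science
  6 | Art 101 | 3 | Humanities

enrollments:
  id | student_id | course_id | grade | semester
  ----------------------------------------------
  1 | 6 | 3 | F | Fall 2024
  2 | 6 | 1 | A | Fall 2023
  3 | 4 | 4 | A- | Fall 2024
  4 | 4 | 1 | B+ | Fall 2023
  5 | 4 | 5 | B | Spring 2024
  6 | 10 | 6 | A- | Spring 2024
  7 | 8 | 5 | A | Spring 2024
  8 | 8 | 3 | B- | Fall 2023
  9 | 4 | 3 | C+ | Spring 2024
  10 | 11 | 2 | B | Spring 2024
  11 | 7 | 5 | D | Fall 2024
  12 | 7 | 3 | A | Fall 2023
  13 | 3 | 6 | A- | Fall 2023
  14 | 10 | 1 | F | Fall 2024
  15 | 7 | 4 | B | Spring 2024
SELECT name, year FROM students WHERE year >= 2

Execution result:
name | year
Alice Johnson | 4
Sam Davis | 4
Noah Wilson | 3
Olivia Smith | 3
Carol Brown | 2
Carol Johnson | 3
Tina Smith | 3
Eve Davis | 4
Jack Johnson | 2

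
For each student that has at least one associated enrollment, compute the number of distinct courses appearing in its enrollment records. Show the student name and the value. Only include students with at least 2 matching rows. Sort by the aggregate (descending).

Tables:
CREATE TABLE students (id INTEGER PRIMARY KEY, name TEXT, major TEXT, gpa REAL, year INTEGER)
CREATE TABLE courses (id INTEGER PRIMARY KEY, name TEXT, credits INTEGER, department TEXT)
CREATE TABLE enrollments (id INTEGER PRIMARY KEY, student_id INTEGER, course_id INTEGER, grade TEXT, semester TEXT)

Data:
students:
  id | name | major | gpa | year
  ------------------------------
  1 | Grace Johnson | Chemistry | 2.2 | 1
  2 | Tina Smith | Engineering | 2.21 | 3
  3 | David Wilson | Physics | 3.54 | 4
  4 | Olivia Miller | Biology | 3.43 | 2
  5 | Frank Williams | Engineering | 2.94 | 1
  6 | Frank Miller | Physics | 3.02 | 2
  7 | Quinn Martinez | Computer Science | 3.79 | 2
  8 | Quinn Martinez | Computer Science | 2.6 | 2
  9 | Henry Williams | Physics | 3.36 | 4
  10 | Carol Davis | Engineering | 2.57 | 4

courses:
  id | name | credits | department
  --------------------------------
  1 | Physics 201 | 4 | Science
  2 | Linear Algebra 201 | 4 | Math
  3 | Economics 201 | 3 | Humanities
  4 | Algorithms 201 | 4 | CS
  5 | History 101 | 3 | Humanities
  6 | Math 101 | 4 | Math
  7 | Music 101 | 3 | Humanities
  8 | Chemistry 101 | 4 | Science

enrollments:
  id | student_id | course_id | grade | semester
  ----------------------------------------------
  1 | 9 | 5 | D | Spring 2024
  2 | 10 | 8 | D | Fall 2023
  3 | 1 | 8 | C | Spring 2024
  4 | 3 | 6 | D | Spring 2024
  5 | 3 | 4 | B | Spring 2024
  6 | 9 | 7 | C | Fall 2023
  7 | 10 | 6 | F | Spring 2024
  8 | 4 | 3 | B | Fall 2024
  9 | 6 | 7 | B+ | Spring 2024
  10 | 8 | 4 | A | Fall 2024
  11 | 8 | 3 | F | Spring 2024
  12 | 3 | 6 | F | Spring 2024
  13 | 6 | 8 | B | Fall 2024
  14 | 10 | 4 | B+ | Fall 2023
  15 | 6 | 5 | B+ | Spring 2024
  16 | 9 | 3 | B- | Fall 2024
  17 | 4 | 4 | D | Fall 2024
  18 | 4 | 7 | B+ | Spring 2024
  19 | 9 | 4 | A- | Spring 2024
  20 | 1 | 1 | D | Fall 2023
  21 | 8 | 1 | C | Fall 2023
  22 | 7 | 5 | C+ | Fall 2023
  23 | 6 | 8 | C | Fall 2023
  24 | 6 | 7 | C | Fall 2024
SELECT p.name, COUNT(DISTINCT c.course_id) AS distinct_course_count FROM enrollments c JOIN students p ON c.student_id = p.id GROUP BY p.id, p.name HAVING COUNT(*) >= 2 ORDER BY distinct_course_count DESC

Execution result:
name | distinct_course_count
Henry Williams | 4
Olivia Miller | 3
Frank Miller | 3
Quinn Martinez | 3
Carol Davis | 3
Grace Johnson | 2
David Wilson | 2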